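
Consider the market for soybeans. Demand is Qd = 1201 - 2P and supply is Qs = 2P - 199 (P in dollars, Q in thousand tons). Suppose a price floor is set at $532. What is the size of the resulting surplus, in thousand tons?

Without the control the market clears where 1201 - 2P = 2P - 199, i.e. P* = 350 and Q* = 501.
The floor of 532 is above the equilibrium price 350, so it binds.
At P = 532: Qd = 1201 - 2·532 = 137 and Qs = 2·532 - 199 = 865.
Surplus = Qs - Qd = 865 - 137 = 728.

728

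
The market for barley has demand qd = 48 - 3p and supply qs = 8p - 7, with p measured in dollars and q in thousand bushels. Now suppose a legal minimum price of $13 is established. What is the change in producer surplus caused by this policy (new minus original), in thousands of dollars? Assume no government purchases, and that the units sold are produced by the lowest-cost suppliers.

36

Setting quantity demanded equal to quantity supplied, 48 - 3p = 8p - 7, gives p* = 5 and q* = 33.
Because the floor (13) lies above the market-clearing price, it is binding.
At p = 13: qd = 48 - 3·13 = 9 and qs = 8·13 - 7 = 97.
Producer surplus without the control is ½ · (5 - 0.875) · 33 = 68.0625.
With the floor, 9 units are sold at 13. The supply price at q = 9 is 2, so PS = ½ · [(13 - 0.875) + (13 - 2)] · 9 = 104.0625.
Change in producer surplus = 104.0625 - 68.0625 = 36.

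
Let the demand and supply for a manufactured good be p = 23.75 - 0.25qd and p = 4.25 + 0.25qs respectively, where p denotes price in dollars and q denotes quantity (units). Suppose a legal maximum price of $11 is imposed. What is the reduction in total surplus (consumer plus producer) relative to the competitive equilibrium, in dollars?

Rearranging demand gives qd = 95 - 4p; rearranging supply gives qs = 4p - 17. Without the control the market clears where 95 - 4p = 4p - 17, i.e. p* = 14 and q* = 39.
Since 11 < 14, the ceiling is binding.
At p = 11: qd = 95 - 4·11 = 51 and qs = 4·11 - 17 = 27.
Quantity traded falls to 27. At q = 27 the demand price is (95 - 27)/4 = 17 and the supply price is (17 + 27)/4 = 11.
Deadweight loss = ½ · (17 - 11) · (39 - 27) = ½ · 6 · 12 = 36.

36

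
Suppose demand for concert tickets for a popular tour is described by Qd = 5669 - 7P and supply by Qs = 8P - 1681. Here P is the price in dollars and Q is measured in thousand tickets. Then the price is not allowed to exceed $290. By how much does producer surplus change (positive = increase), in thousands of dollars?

-287800

In a free market, 5669 - 7P = 8P - 1681 gives the equilibrium P* = 490, Q* = 2239.
Because the ceiling (290) lies below the market-clearing price, it is binding.
At P = 290: Qd = 5669 - 7·290 = 3639 and Qs = 8·290 - 1681 = 639.
Producer surplus without the control is ½ · (490 - 210.125) · 2239 = 313320.0625.
With the ceiling, producers sell 639 units at 290, so PS = ½ · (290 - 210.125) · 639 = 25520.0625.
Change in producer surplus = 25520.0625 - 313320.0625 = -287800.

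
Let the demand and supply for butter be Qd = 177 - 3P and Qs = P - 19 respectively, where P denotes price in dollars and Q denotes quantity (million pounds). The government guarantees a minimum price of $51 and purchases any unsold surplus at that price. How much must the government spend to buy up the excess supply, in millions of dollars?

In a free market, 177 - 3P = P - 19 gives the equilibrium P* = 49, Q* = 30.
Because the floor (51) lies above the market-clearing price, it is binding.
At P = 51: Qd = 177 - 3·51 = 24 and Qs = 51 - 19 = 32.
Surplus = Qs - Qd = 8.
Government expenditure = surplus × support price = 8 × 51 = 408.

408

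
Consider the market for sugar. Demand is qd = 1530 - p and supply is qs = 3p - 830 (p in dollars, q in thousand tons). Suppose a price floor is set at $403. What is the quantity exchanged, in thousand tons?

940

Equilibrium: 1530 - p = 3p - 830, so 2360 = 4p and p* = 590, q* = 940.
The floor of 403 is below the equilibrium price 590, so it is not binding; the market clears at p* = 590, q* = 940.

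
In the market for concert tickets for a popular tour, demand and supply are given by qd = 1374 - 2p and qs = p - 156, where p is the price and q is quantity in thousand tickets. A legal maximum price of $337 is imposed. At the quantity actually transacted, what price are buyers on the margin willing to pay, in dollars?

596.5

Equilibrium: 1374 - 2p = p - 156, so 1530 = 3p and p* = 510, q* = 354.
The ceiling of 337 is below the equilibrium price 510, so it binds.
At p = 337: qd = 1374 - 2·337 = 700 and qs = 337 - 156 = 181.
Only 181 units reach the market. On the demand curve, the marginal buyer's willingness to pay at q = 181 is (1374 - 181)/2 = 596.5.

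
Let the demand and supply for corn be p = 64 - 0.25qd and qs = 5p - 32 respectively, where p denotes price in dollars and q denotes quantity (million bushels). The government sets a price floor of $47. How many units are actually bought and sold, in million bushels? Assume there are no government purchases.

Rearranging demand gives qd = 256 - 4p. Equilibrium: 256 - 4p = 5p - 32, so 288 = 9p and p* = 32, q* = 128.
Since 47 > 32, the floor is binding.
At p = 47: qd = 256 - 4·47 = 68 and qs = 5·47 - 32 = 203.
The quantity actually transacted is the short side, demand: 68.

68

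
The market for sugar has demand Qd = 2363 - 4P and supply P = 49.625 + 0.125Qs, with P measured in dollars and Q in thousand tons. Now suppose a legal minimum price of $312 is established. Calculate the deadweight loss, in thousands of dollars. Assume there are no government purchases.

20172

Rearranging supply gives Qs = 8P - 397. In a free market, 2363 - 4P = 8P - 397 gives the equilibrium P* = 230, Q* = 1443.
Because the floor (312) lies above the market-clearing price, it is binding.
At P = 312: Qd = 2363 - 4·312 = 1115 and Qs = 8·312 - 397 = 2099.
Quantity traded falls to 1115. At Q = 1115 the demand price is (2363 - 1115)/4 = 312 and the supply price is (397 + 1115)/8 = 189.
Deadweight loss = ½ · (312 - 189) · (1443 - 1115) = ½ · 123 · 328 = 20172.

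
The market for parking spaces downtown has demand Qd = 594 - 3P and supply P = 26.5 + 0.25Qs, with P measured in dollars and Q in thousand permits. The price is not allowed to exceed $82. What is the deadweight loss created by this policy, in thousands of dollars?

Rearranging supply gives Qs = 4P - 106. Without the control the market clears where 594 - 3P = 4P - 106, i.e. P* = 100 and Q* = 294.
Since 82 < 100, the ceiling is binding.
At P = 82: Qd = 594 - 3·82 = 348 and Qs = 4·82 - 106 = 222.
Quantity traded falls to 222. At Q = 222 the demand price is (594 - 222)/3 = 124 and the supply price is (106 + 222)/4 = 82.
Deadweight loss = ½ · (124 - 82) · (294 - 222) = ½ · 42 · 72 = 1512.

1512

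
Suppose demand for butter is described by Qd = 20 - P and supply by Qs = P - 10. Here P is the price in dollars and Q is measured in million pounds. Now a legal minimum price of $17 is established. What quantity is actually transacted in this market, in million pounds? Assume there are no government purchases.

3

Without the control the market clears where 20 - P = P - 10, i.e. P* = 15 and Q* = 5.
Because the floor (17) lies above the market-clearing price, it is binding.
At P = 17: Qd = 20 - 17 = 3 and Qs = 17 - 10 = 7.
The quantity actually transacted is the short side, demand: 3.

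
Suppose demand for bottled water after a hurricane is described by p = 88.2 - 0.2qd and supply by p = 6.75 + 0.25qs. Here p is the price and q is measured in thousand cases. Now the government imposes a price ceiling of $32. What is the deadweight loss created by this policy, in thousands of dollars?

Rearranging demand gives qd = 441 - 5p; rearranging supply gives qs = 4p - 27. Equilibrium: 441 - 5p = 4p - 27, so 468 = 9p and p* = 52, q* = 181.
Because the ceiling (32) lies below the market-clearing price, it is binding.
At p = 32: qd = 441 - 5·32 = 281 and qs = 4·32 - 27 = 101.
Quantity traded falls to 101. At q = 101 the demand price is (441 - 101)/5 = 68 and the supply price is (27 + 101)/4 = 32.
Deadweight loss = ½ · (68 - 32) · (181 - 101) = ½ · 36 · 80 = 1440.

1440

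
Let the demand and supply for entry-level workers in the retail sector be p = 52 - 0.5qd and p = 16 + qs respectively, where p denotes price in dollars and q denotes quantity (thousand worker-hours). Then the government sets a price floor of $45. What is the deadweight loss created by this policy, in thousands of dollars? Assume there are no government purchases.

Rearranging demand gives qd = 104 - 2p; rearranging supply gives qs = p - 16. Without the control the market clears where 104 - 2p = p - 16, i.e. p* = 40 and q* = 24.
Because the floor (45) lies above the market-clearing price, it is binding.
At p = 45: qd = 104 - 2·45 = 14 and qs = 45 - 16 = 29.
Quantity traded falls to 14. At q = 14 the demand price is (104 - 14)/2 = 45 and the supply price is 16 + 14 = 30.
Deadweight loss = ½ · (45 - 30) · (24 - 14) = ½ · 15 · 10 = 75.

75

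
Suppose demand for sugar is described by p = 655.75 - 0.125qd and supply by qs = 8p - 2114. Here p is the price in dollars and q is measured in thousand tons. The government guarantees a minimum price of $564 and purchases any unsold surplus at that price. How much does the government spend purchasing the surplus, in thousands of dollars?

Rearranging demand gives qd = 5246 - 8p. Equilibrium: 5246 - 8p = 8p - 2114, so 7360 = 16p and p* = 460, q* = 1566.
Because the floor (564) lies above the market-clearing price, it is binding.
At p = 564: qd = 5246 - 8·564 = 734 and qs = 8·564 - 2114 = 2398.
Surplus = qs - qd = 1664.
Government expenditure = surplus × support price = 1664 × 564 = 938496.

938496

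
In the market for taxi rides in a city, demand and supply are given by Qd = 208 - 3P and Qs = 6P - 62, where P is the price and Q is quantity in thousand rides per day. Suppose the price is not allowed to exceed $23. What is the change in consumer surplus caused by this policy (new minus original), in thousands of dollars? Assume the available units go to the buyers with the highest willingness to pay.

238

Setting quantity demanded equal to quantity supplied, 208 - 3P = 6P - 62, gives P* = 30 and Q* = 118.
The ceiling of 23 is below the equilibrium price 30, so it binds.
At P = 23: Qd = 208 - 3·23 = 139 and Qs = 6·23 - 62 = 76.
Consumer surplus without the control is ½ · (208/3 - 30) · 118 = 6962/3.
With the ceiling, 76 units are sold at 23 (assume they go to the highest-value buyers). The demand price at Q = 76 is 44, so CS = ½ · [(208/3 - 23) + (44 - 23)] · 76 = 7676/3.
Change in consumer surplus = 7676/3 - 6962/3 = 238.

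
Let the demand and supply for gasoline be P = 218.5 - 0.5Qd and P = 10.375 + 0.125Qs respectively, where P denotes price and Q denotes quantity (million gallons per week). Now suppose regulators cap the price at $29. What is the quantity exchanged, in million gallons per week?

Rearranging demand gives Qd = 437 - 2P; rearranging supply gives Qs = 8P - 83. Without the control the market clears where 437 - 2P = 8P - 83, i.e. P* = 52 and Q* = 333.
Because the ceiling (29) lies below the market-clearing price, it is binding.
At P = 29: Qd = 437 - 2·29 = 379 and Qs = 8·29 - 83 = 149.
The quantity actually transacted is the short side, supply: 149.

149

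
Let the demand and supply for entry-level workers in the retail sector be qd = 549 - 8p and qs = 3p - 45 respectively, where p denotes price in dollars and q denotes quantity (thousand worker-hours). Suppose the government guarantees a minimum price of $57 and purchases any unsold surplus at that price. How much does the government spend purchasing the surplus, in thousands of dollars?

Setting quantity demanded equal to quantity supplied, 549 - 8p = 3p - 45, gives p* = 54 and q* = 117.
Since 57 > 54, the floor is binding.
At p = 57: qd = 549 - 8·57 = 93 and qs = 3·57 - 45 = 126.
Surplus = qs - qd = 33.
Government expenditure = surplus × support price = 33 × 57 = 1881.

1881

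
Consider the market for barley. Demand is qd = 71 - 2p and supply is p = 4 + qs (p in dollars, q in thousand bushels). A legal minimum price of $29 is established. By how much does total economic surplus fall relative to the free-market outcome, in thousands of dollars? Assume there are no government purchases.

Rearranging supply gives qs = p - 4. Without the control the market clears where 71 - 2p = p - 4, i.e. p* = 25 and q* = 21.
The floor of 29 is above the equilibrium price 25, so it binds.
At p = 29: qd = 71 - 2·29 = 13 and qs = 29 - 4 = 25.
Quantity traded falls to 13. At q = 13 the demand price is (71 - 13)/2 = 29 and the supply price is 4 + 13 = 17.
Deadweight loss = ½ · (29 - 17) · (21 - 13) = ½ · 12 · 8 = 48.

48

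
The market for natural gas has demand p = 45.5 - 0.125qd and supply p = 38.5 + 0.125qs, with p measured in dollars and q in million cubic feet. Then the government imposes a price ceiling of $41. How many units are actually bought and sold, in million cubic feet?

Rearranging demand gives qd = 364 - 8p; rearranging supply gives qs = 8p - 308. Equilibrium: 364 - 8p = 8p - 308, so 672 = 16p and p* = 42, q* = 28.
Since 41 < 42, the ceiling is binding.
At p = 41: qd = 364 - 8·41 = 36 and qs = 8·41 - 308 = 20.
The quantity actually transacted is the short side, supply: 20.

20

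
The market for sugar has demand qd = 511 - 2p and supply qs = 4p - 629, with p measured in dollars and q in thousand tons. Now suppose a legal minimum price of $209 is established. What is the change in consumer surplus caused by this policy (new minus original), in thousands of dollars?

-2128

Equilibrium: 511 - 2p = 4p - 629, so 1140 = 6p and p* = 190, q* = 131.
The floor of 209 is above the equilibrium price 190, so it binds.
At p = 209: qd = 511 - 2·209 = 93 and qs = 4·209 - 629 = 207.
Consumer surplus without the control is ½ · (255.5 - 190) · 131 = 4290.25.
With the floor, consumers buy 93 units at 209, so CS = ½ · (255.5 - 209) · 93 = 2162.25.
Change in consumer surplus = 2162.25 - 4290.25 = -2128.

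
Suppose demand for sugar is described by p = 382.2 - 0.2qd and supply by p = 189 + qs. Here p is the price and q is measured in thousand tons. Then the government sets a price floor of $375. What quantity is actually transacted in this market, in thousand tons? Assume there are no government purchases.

36

Rearranging demand gives qd = 1911 - 5p; rearranging supply gives qs = p - 189. Equilibrium: 1911 - 5p = p - 189, so 2100 = 6p and p* = 350, q* = 161.
Since 375 > 350, the floor is binding.
At p = 375: qd = 1911 - 5·375 = 36 and qs = 375 - 189 = 186.
The quantity actually transacted is the short side, demand: 36.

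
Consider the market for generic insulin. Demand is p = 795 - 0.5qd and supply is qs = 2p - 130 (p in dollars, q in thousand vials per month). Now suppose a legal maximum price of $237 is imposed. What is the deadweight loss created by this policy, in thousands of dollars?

Rearranging demand gives qd = 1590 - 2p. In a free market, 1590 - 2p = 2p - 130 gives the equilibrium p* = 430, q* = 730.
The ceiling of 237 is below the equilibrium price 430, so it binds.
At p = 237: qd = 1590 - 2·237 = 1116 and qs = 2·237 - 130 = 344.
Quantity traded falls to 344. At q = 344 the demand price is (1590 - 344)/2 = 623 and the supply price is (130 + 344)/2 = 237.
Deadweight loss = ½ · (623 - 237) · (730 - 344) = ½ · 386 · 386 = 74498.

74498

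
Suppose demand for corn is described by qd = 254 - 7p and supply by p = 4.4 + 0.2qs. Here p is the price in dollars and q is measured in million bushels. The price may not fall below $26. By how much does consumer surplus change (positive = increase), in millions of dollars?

-247.5

Rearranging supply gives qs = 5p - 22. Without the control the market clears where 254 - 7p = 5p - 22, i.e. p* = 23 and q* = 93.
The floor of 26 is above the equilibrium price 23, so it binds.
At p = 26: qd = 254 - 7·26 = 72 and qs = 5·26 - 22 = 108.
Consumer surplus without the control is ½ · (254/7 - 23) · 93 = 8649/14.
With the floor, consumers buy 72 units at 26, so CS = ½ · (254/7 - 26) · 72 = 2592/7.
Change in consumer surplus = 2592/7 - 8649/14 = -247.5.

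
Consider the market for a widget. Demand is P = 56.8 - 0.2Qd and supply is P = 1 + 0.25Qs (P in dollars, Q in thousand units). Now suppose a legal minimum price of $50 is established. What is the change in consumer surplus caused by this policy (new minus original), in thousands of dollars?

-1422

Rearranging demand gives Qd = 284 - 5P; rearranging supply gives Qs = 4P - 4. Setting quantity demanded equal to quantity supplied, 284 - 5P = 4P - 4, gives P* = 32 and Q* = 124.
The floor of 50 is above the equilibrium price 32, so it binds.
At P = 50: Qd = 284 - 5·50 = 34 and Qs = 4·50 - 4 = 196.
Consumer surplus without the control is ½ · (56.8 - 32) · 124 = 1537.6.
With the floor, consumers buy 34 units at 50, so CS = ½ · (56.8 - 50) · 34 = 115.6.
Change in consumer surplus = 115.6 - 1537.6 = -1422.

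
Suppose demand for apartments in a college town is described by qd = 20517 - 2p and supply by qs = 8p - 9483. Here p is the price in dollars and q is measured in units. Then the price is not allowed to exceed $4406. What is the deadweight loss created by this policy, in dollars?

In a free market, 20517 - 2p = 8p - 9483 gives the equilibrium p* = 3000, q* = 14517.
The ceiling of 4406 is above the equilibrium price 3000, so it is not binding; the market clears at p* = 3000, q* = 14517.
Since the control does not bind, no trades are prevented and deadweight loss is zero.

0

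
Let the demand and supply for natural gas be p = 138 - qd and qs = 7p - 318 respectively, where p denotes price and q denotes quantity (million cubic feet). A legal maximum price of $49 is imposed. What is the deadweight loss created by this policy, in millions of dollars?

Rearranging demand gives qd = 138 - p. Setting quantity demanded equal to quantity supplied, 138 - p = 7p - 318, gives p* = 57 and q* = 81.
Because the ceiling (49) lies below the market-clearing price, it is binding.
At p = 49: qd = 138 - 49 = 89 and qs = 7·49 - 318 = 25.
Quantity traded falls to 25. At q = 25 the demand price is 138 - 25 = 113 and the supply price is (318 + 25)/7 = 49.
Deadweight loss = ½ · (113 - 49) · (81 - 25) = ½ · 64 · 56 = 1792.

1792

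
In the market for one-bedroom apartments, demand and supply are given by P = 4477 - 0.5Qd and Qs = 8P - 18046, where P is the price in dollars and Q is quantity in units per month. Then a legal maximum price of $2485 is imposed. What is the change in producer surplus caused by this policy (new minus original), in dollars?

-579210

Rearranging demand gives Qd = 8954 - 2P. Setting quantity demanded equal to quantity supplied, 8954 - 2P = 8P - 18046, gives P* = 2700 and Q* = 3554.
Because the ceiling (2485) lies below the market-clearing price, it is binding.
At P = 2485: Qd = 8954 - 2·2485 = 3984 and Qs = 8·2485 - 18046 = 1834.
Producer surplus without the control is ½ · (2700 - 2255.75) · 3554 = 789432.25.
With the ceiling, producers sell 1834 units at 2485, so PS = ½ · (2485 - 2255.75) · 1834 = 210222.25.
Change in producer surplus = 210222.25 - 789432.25 = -579210.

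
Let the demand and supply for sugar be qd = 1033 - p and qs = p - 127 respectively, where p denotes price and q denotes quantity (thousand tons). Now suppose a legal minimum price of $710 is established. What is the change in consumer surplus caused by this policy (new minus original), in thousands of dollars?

-50440

Equilibrium: 1033 - p = p - 127, so 1160 = 2p and p* = 580, q* = 453.
Since 710 > 580, the floor is binding.
At p = 710: qd = 1033 - 710 = 323 and qs = 710 - 127 = 583.
Consumer surplus without the control is ½ · (1033 - 580) · 453 = 102604.5.
With the floor, consumers buy 323 units at 710, so CS = ½ · (1033 - 710) · 323 = 52164.5.
Change in consumer surplus = 52164.5 - 102604.5 = -50440.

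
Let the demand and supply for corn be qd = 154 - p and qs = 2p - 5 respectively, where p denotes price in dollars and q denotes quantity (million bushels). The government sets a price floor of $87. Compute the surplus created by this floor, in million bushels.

Setting quantity demanded equal to quantity supplied, 154 - p = 2p - 5, gives p* = 53 and q* = 101.
Since 87 > 53, the floor is binding.
At p = 87: qd = 154 - 87 = 67 and qs = 2·87 - 5 = 169.
Surplus = qs - qd = 169 - 67 = 102.

102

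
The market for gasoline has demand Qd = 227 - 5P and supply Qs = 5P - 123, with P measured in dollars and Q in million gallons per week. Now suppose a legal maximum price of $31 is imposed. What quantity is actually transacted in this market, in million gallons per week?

Without the control the market clears where 227 - 5P = 5P - 123, i.e. P* = 35 and Q* = 52.
The ceiling of 31 is below the equilibrium price 35, so it binds.
At P = 31: Qd = 227 - 5·31 = 72 and Qs = 5·31 - 123 = 32.
The quantity actually transacted is the short side, supply: 32.

32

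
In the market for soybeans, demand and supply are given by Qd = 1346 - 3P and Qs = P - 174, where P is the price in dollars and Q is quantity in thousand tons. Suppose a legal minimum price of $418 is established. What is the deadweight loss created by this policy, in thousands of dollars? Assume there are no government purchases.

8664

In a free market, 1346 - 3P = P - 174 gives the equilibrium P* = 380, Q* = 206.
Since 418 > 380, the floor is binding.
At P = 418: Qd = 1346 - 3·418 = 92 and Qs = 418 - 174 = 244.
Quantity traded falls to 92. At Q = 92 the demand price is (1346 - 92)/3 = 418 and the supply price is 174 + 92 = 266.
Deadweight loss = ½ · (418 - 266) · (206 - 92) = ½ · 152 · 114 = 8664.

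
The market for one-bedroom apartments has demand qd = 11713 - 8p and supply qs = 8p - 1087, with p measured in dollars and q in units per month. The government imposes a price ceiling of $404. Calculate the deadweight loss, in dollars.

Without the control the market clears where 11713 - 8p = 8p - 1087, i.e. p* = 800 and q* = 5313.
Because the ceiling (404) lies below the market-clearing price, it is binding.
At p = 404: qd = 11713 - 8·404 = 8481 and qs = 8·404 - 1087 = 2145.
Quantity traded falls to 2145. At q = 2145 the demand price is (11713 - 2145)/8 = 1196 and the supply price is (1087 + 2145)/8 = 404.
Deadweight loss = ½ · (1196 - 404) · (5313 - 2145) = ½ · 792 · 3168 = 1254528.

1254528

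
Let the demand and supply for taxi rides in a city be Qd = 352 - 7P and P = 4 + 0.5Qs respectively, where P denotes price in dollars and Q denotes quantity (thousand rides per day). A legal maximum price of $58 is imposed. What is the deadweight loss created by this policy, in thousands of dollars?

Rearranging supply gives Qs = 2P - 8. In a free market, 352 - 7P = 2P - 8 gives the equilibrium P* = 40, Q* = 72.
The ceiling of 58 is above the equilibrium price 40, so it is not binding; the market clears at P* = 40, Q* = 72.
Since the control does not bind, no trades are prevented and deadweight loss is zero.

0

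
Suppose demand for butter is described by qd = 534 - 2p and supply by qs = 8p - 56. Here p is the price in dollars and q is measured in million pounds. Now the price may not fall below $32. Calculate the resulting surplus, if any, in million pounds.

Equilibrium: 534 - 2p = 8p - 56, so 590 = 10p and p* = 59, q* = 416.
The floor of 32 is below the equilibrium price 59, so it is not binding; the market clears at p* = 59, q* = 416.
Since the control does not bind, there is no surplus.

0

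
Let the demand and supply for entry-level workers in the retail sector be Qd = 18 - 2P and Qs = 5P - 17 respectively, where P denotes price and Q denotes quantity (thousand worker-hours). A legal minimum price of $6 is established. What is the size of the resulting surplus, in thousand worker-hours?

Equilibrium: 18 - 2P = 5P - 17, so 35 = 7P and P* = 5, Q* = 8.
The floor of 6 is above the equilibrium price 5, so it binds.
At P = 6: Qd = 18 - 2·6 = 6 and Qs = 5·6 - 17 = 13.
Surplus = Qs - Qd = 13 - 6 = 7.

7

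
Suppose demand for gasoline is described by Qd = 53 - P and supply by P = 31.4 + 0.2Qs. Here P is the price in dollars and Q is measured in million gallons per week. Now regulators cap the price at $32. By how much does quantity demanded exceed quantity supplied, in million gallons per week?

18

Rearranging supply gives Qs = 5P - 157. Without the control the market clears where 53 - P = 5P - 157, i.e. P* = 35 and Q* = 18.
Because the ceiling (32) lies below the market-clearing price, it is binding.
At P = 32: Qd = 53 - 32 = 21 and Qs = 5·32 - 157 = 3.
Shortage = Qd - Qs = 21 - 3 = 18.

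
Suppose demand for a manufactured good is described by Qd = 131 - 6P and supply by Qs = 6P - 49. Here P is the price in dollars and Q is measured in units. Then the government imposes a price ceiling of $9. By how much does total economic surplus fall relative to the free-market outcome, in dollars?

Without the control the market clears where 131 - 6P = 6P - 49, i.e. P* = 15 and Q* = 41.
The ceiling of 9 is below the equilibrium price 15, so it binds.
At P = 9: Qd = 131 - 6·9 = 77 and Qs = 6·9 - 49 = 5.
Quantity traded falls to 5. At Q = 5 the demand price is (131 - 5)/6 = 21 and the supply price is (49 + 5)/6 = 9.
Deadweight loss = ½ · (21 - 9) · (41 - 5) = ½ · 12 · 36 = 216.

216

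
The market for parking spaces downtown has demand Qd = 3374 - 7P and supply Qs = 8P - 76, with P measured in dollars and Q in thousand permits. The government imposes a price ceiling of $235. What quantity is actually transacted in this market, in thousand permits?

Equilibrium: 3374 - 7P = 8P - 76, so 3450 = 15P and P* = 230, Q* = 1764.
The ceiling of 235 is above the equilibrium price 230, so it is not binding; the market clears at P* = 230, Q* = 1764.

1764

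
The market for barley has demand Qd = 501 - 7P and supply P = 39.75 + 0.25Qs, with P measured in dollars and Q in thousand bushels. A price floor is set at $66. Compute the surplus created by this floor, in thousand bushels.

66

Rearranging supply gives Qs = 4P - 159. Equilibrium: 501 - 7P = 4P - 159, so 660 = 11P and P* = 60, Q* = 81.
Because the floor (66) lies above the market-clearing price, it is binding.
At P = 66: Qd = 501 - 7·66 = 39 and Qs = 4·66 - 159 = 105.
Surplus = Qs - Qd = 105 - 39 = 66.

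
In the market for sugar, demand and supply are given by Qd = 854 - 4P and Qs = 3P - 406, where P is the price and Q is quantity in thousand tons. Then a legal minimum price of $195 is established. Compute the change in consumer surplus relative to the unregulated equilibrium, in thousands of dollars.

-1560

Without the control the market clears where 854 - 4P = 3P - 406, i.e. P* = 180 and Q* = 134.
The floor of 195 is above the equilibrium price 180, so it binds.
At P = 195: Qd = 854 - 4·195 = 74 and Qs = 3·195 - 406 = 179.
Consumer surplus without the control is ½ · (213.5 - 180) · 134 = 2244.5.
With the floor, consumers buy 74 units at 195, so CS = ½ · (213.5 - 195) · 74 = 684.5.
Change in consumer surplus = 684.5 - 2244.5 = -1560.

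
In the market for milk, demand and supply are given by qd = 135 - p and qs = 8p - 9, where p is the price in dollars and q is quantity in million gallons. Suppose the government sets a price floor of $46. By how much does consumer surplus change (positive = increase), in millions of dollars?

-3120

Without the control the market clears where 135 - p = 8p - 9, i.e. p* = 16 and q* = 119.
Since 46 > 16, the floor is binding.
At p = 46: qd = 135 - 46 = 89 and qs = 8·46 - 9 = 359.
Consumer surplus without the control is ½ · (135 - 16) · 119 = 7080.5.
With the floor, consumers buy 89 units at 46, so CS = ½ · (135 - 46) · 89 = 3960.5.
Change in consumer surplus = 3960.5 - 7080.5 = -3120.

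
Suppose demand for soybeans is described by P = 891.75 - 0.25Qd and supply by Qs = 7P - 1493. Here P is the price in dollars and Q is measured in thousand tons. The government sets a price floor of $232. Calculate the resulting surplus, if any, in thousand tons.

Rearranging demand gives Qd = 3567 - 4P. Setting quantity demanded equal to quantity supplied, 3567 - 4P = 7P - 1493, gives P* = 460 and Q* = 1727.
The floor of 232 is below the equilibrium price 460, so it is not binding; the market clears at P* = 460, Q* = 1727.
Since the control does not bind, there is no surplus.

0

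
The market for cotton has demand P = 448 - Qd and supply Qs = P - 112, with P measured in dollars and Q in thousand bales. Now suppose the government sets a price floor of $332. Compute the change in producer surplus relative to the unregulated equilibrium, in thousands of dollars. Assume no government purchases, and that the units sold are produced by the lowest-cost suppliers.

Rearranging demand gives Qd = 448 - P. Without the control the market clears where 448 - P = P - 112, i.e. P* = 280 and Q* = 168.
Since 332 > 280, the floor is binding.
At P = 332: Qd = 448 - 332 = 116 and Qs = 332 - 112 = 220.
Producer surplus without the control is ½ · (280 - 112) · 168 = 14112.
With the floor, 116 units are sold at 332. The supply price at Q = 116 is 228, so PS = ½ · [(332 - 112) + (332 - 228)] · 116 = 18792.
Change in producer surplus = 18792 - 14112 = 4680.

4680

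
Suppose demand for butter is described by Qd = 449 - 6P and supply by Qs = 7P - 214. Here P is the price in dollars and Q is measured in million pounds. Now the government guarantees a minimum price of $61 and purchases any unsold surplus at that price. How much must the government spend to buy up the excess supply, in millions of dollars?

Setting quantity demanded equal to quantity supplied, 449 - 6P = 7P - 214, gives P* = 51 and Q* = 143.
The floor of 61 is above the equilibrium price 51, so it binds.
At P = 61: Qd = 449 - 6·61 = 83 and Qs = 7·61 - 214 = 213.
Surplus = Qs - Qd = 130.
Government expenditure = surplus × support price = 130 × 61 = 7930.

7930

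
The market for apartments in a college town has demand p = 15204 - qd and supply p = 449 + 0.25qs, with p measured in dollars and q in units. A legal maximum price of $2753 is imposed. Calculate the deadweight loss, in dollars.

Rearranging demand gives qd = 15204 - p; rearranging supply gives qs = 4p - 1796. Setting quantity demanded equal to quantity supplied, 15204 - p = 4p - 1796, gives p* = 3400 and q* = 11804.
Since 2753 < 3400, the ceiling is binding.
At p = 2753: qd = 15204 - 2753 = 12451 and qs = 4·2753 - 1796 = 9216.
Quantity traded falls to 9216. At q = 9216 the demand price is 15204 - 9216 = 5988 and the supply price is (1796 + 9216)/4 = 2753.
Deadweight loss = ½ · (5988 - 2753) · (11804 - 9216) = ½ · 3235 · 2588 = 4186090.

4186090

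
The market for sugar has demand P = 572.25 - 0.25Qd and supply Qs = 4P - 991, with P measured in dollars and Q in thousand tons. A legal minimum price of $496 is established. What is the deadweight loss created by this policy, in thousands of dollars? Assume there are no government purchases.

Rearranging demand gives Qd = 2289 - 4P. Without the control the market clears where 2289 - 4P = 4P - 991, i.e. P* = 410 and Q* = 649.
Since 496 > 410, the floor is binding.
At P = 496: Qd = 2289 - 4·496 = 305 and Qs = 4·496 - 991 = 993.
Quantity traded falls to 305. At Q = 305 the demand price is (2289 - 305)/4 = 496 and the supply price is (991 + 305)/4 = 324.
Deadweight loss = ½ · (496 - 324) · (649 - 305) = ½ · 172 · 344 = 29584.

29584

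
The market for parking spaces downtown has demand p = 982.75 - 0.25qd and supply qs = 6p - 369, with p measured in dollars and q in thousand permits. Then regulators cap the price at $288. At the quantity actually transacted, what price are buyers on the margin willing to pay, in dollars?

643

Rearranging demand gives qd = 3931 - 4p. Equilibrium: 3931 - 4p = 6p - 369, so 4300 = 10p and p* = 430, q* = 2211.
Because the ceiling (288) lies below the market-clearing price, it is binding.
At p = 288: qd = 3931 - 4·288 = 2779 and qs = 6·288 - 369 = 1359.
Only 1359 units reach the market. On the demand curve, the marginal buyer's willingness to pay at q = 1359 is (3931 - 1359)/4 = 643.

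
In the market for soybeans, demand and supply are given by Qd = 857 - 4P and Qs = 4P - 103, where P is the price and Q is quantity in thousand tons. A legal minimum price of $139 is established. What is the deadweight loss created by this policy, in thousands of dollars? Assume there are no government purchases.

1444

In a free market, 857 - 4P = 4P - 103 gives the equilibrium P* = 120, Q* = 377.
Since 139 > 120, the floor is binding.
At P = 139: Qd = 857 - 4·139 = 301 and Qs = 4·139 - 103 = 453.
Quantity traded falls to 301. At Q = 301 the demand price is (857 - 301)/4 = 139 and the supply price is (103 + 301)/4 = 101.
Deadweight loss = ½ · (139 - 101) · (377 - 301) = ½ · 38 · 76 = 1444.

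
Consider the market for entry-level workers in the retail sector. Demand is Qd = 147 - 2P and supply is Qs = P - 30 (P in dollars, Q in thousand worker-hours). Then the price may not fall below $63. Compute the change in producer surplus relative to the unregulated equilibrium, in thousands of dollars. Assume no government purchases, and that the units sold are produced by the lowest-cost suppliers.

Setting quantity demanded equal to quantity supplied, 147 - 2P = P - 30, gives P* = 59 and Q* = 29.
Because the floor (63) lies above the market-clearing price, it is binding.
At P = 63: Qd = 147 - 2·63 = 21 and Qs = 63 - 30 = 33.
Producer surplus without the control is ½ · (59 - 30) · 29 = 420.5.
With the floor, 21 units are sold at 63. The supply price at Q = 21 is 51, so PS = ½ · [(63 - 30) + (63 - 51)] · 21 = 472.5.
Change in producer surplus = 472.5 - 420.5 = 52.

52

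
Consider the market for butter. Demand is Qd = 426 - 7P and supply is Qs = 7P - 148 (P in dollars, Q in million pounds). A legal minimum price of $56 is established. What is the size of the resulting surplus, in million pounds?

210

Without the control the market clears where 426 - 7P = 7P - 148, i.e. P* = 41 and Q* = 139.
The floor of 56 is above the equilibrium price 41, so it binds.
At P = 56: Qd = 426 - 7·56 = 34 and Qs = 7·56 - 148 = 244.
Surplus = Qs - Qd = 244 - 34 = 210.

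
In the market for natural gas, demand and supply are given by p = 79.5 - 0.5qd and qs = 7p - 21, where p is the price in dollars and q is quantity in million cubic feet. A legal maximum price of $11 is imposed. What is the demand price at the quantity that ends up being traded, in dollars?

Rearranging demand gives qd = 159 - 2p. In a free market, 159 - 2p = 7p - 21 gives the equilibrium p* = 20, q* = 119.
Since 11 < 20, the ceiling is binding.
At p = 11: qd = 159 - 2·11 = 137 and qs = 7·11 - 21 = 56.
Only 56 units reach the market. On the demand curve, the marginal buyer's willingness to pay at q = 56 is (159 - 56)/2 = 51.5.

51.5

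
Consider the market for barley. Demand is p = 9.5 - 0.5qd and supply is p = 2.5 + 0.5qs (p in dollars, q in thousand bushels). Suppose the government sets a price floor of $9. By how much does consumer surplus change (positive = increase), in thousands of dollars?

-12

Rearranging demand gives qd = 19 - 2p; rearranging supply gives qs = 2p - 5. Without the control the market clears where 19 - 2p = 2p - 5, i.e. p* = 6 and q* = 7.
The floor of 9 is above the equilibrium price 6, so it binds.
At p = 9: qd = 19 - 2·9 = 1 and qs = 2·9 - 5 = 13.
Consumer surplus without the control is ½ · (9.5 - 6) · 7 = 12.25.
With the floor, consumers buy 1 units at 9, so CS = ½ · (9.5 - 9) · 1 = 0.25.
Change in consumer surplus = 0.25 - 12.25 = -12.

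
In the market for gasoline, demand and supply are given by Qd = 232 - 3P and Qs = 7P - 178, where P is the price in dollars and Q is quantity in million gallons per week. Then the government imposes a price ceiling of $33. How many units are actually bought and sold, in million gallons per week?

Setting quantity demanded equal to quantity supplied, 232 - 3P = 7P - 178, gives P* = 41 and Q* = 109.
Since 33 < 41, the ceiling is binding.
At P = 33: Qd = 232 - 3·33 = 133 and Qs = 7·33 - 178 = 53.
The quantity actually transacted is the short side, supply: 53.

53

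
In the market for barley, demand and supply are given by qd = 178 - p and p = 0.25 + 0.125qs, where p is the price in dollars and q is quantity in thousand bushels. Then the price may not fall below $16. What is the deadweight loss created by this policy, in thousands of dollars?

0

Rearranging supply gives qs = 8p - 2. Setting quantity demanded equal to quantity supplied, 178 - p = 8p - 2, gives p* = 20 and q* = 158.
The floor of 16 is below the equilibrium price 20, so it is not binding; the market clears at p* = 20, q* = 158.
Since the control does not bind, no trades are prevented and deadweight loss is zero.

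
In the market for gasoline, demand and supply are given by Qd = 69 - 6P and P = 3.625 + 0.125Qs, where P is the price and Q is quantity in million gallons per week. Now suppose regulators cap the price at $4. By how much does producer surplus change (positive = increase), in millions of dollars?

-45

Rearranging supply gives Qs = 8P - 29. Setting quantity demanded equal to quantity supplied, 69 - 6P = 8P - 29, gives P* = 7 and Q* = 27.
Because the ceiling (4) lies below the market-clearing price, it is binding.
At P = 4: Qd = 69 - 6·4 = 45 and Qs = 8·4 - 29 = 3.
Producer surplus without the control is ½ · (7 - 3.625) · 27 = 45.5625.
With the ceiling, producers sell 3 units at 4, so PS = ½ · (4 - 3.625) · 3 = 0.5625.
Change in producer surplus = 0.5625 - 45.5625 = -45.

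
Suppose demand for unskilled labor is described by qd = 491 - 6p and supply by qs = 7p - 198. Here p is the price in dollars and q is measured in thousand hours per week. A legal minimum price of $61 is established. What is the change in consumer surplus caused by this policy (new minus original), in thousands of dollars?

-1192

In a free market, 491 - 6p = 7p - 198 gives the equilibrium p* = 53, q* = 173.
Since 61 > 53, the floor is binding.
At p = 61: qd = 491 - 6·61 = 125 and qs = 7·61 - 198 = 229.
Consumer surplus without the control is ½ · (491/6 - 53) · 173 = 29929/12.
With the floor, consumers buy 125 units at 61, so CS = ½ · (491/6 - 61) · 125 = 15625/12.
Change in consumer surplus = 15625/12 - 29929/12 = -1192.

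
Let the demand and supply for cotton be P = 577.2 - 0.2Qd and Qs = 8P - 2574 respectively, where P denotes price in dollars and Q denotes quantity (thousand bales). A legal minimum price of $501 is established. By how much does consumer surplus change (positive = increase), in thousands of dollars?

-47263.5

Rearranging demand gives Qd = 2886 - 5P. In a free market, 2886 - 5P = 8P - 2574 gives the equilibrium P* = 420, Q* = 786.
Because the floor (501) lies above the market-clearing price, it is binding.
At P = 501: Qd = 2886 - 5·501 = 381 and Qs = 8·501 - 2574 = 1434.
Consumer surplus without the control is ½ · (577.2 - 420) · 786 = 61779.6.
With the floor, consumers buy 381 units at 501, so CS = ½ · (577.2 - 501) · 381 = 14516.1.
Change in consumer surplus = 14516.1 - 61779.6 = -47263.5.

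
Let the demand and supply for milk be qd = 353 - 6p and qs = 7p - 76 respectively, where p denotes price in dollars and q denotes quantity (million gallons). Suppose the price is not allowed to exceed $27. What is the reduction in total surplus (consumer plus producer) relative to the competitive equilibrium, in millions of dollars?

In a free market, 353 - 6p = 7p - 76 gives the equilibrium p* = 33, q* = 155.
Because the ceiling (27) lies below the market-clearing price, it is binding.
At p = 27: qd = 353 - 6·27 = 191 and qs = 7·27 - 76 = 113.
Quantity traded falls to 113. At q = 113 the demand price is (353 - 113)/6 = 40 and the supply price is (76 + 113)/7 = 27.
Deadweight loss = ½ · (40 - 27) · (155 - 113) = ½ · 13 · 42 = 273.

273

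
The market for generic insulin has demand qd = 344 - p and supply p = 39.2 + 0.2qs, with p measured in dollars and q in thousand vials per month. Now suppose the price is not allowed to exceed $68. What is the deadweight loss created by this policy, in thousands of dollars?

Rearranging supply gives qs = 5p - 196. Without the control the market clears where 344 - p = 5p - 196, i.e. p* = 90 and q* = 254.
Since 68 < 90, the ceiling is binding.
At p = 68: qd = 344 - 68 = 276 and qs = 5·68 - 196 = 144.
Quantity traded falls to 144. At q = 144 the demand price is 344 - 144 = 200 and the supply price is (196 + 144)/5 = 68.
Deadweight loss = ½ · (200 - 68) · (254 - 144) = ½ · 132 · 110 = 7260.

7260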